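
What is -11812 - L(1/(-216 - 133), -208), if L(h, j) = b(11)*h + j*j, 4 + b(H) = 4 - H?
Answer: -19221535/349 ≈ -55076.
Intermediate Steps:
b(H) = -H (b(H) = -4 + (4 - H) = -H)
L(h, j) = j² - 11*h (L(h, j) = (-1*11)*h + j*j = -11*h + j² = j² - 11*h)
-11812 - L(1/(-216 - 133), -208) = -11812 - ((-208)² - 11/(-216 - 133)) = -11812 - (43264 - 11/(-349)) = -11812 - (43264 - 11*(-1/349)) = -11812 - (43264 + 11/349) = -11812 - 1*15099147/349 = -11812 - 15099147/349 = -19221535/349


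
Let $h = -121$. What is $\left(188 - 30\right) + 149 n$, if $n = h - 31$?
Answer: $-22490$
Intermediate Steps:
$n = -152$ ($n = -121 - 31 = -152$)
$\left(188 - 30\right) + 149 n = \left(188 - 30\right) + 149 \left(-152\right) = 158 - 22648 = -22490$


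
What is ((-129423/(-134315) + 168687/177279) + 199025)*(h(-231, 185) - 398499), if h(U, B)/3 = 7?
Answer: -629472433066713741822/7937076295 ≈ -7.9308e+10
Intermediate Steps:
h(U, B) = 21 (h(U, B) = 3*7 = 21)
((-129423/(-134315) + 168687/177279) + 199025)*(h(-231, 185) - 398499) = ((-129423/(-134315) + 168687/177279) + 199025)*(21 - 398499) = ((-129423*(-1/134315) + 168687*(1/177279)) + 199025)*(-398478) = ((129423/134315 + 56229/59093) + 199025)*(-398478) = (15200391474/7937076295 + 199025)*(-398478) = (1579691810003849/7937076295)*(-398478) = -629472433066713741822/7937076295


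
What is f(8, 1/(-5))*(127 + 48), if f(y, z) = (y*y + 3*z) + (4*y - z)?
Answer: 16730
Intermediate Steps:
f(y, z) = y**2 + 2*z + 4*y (f(y, z) = (y**2 + 3*z) + (-z + 4*y) = y**2 + 2*z + 4*y)
f(8, 1/(-5))*(127 + 48) = (8**2 + 2/(-5) + 4*8)*(127 + 48) = (64 + 2*(-1/5) + 32)*175 = (64 - 2/5 + 32)*175 = (478/5)*175 = 16730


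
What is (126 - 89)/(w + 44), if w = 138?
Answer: 37/182 ≈ 0.20330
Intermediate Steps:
(126 - 89)/(w + 44) = (126 - 89)/(138 + 44) = 37/182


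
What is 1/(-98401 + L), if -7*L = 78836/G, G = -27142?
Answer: -94997/9347760379 ≈ -1.0163e-5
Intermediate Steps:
L = 39418/94997 (L = -78836/(7*(-27142)) = -78836*(-1)/(7*27142) = -1/7*(-39418/13571) = 39418/94997 ≈ 0.41494)
1/(-98401 + L) = 1/(-98401 + 39418/94997) = 1/(-9347760379/94997) = -94997/9347760379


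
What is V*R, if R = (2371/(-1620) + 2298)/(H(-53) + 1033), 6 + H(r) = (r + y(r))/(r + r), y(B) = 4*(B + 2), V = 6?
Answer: 197180617/14731065 ≈ 13.385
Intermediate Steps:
y(B) = 8 + 4*B (y(B) = 4*(2 + B) = 8 + 4*B)
H(r) = -6 + (8 + 5*r)/(2*r) (H(r) = -6 + (r + (8 + 4*r))/(r + r) = -6 + (8 + 5*r)/((2*r)) = -6 + (8 + 5*r)*(1/(2*r)) = -6 + (8 + 5*r)/(2*r))
R = 197180617/88386390 (R = (2371/(-1620) + 2298)/((-7/2 + 4/(-53)) + 1033) = (2371*(-1/1620) + 2298)/((-7/2 + 4*(-1/53)) + 1033) = (-2371/1620 + 2298)/((-7/2 - 4/53) + 1033) = 3720389/(1620*(-379/106 + 1033)) = 3720389/(1620*(109119/106)) = (3720389/1620)*(106/109119) = 197180617/88386390 ≈ 2.2309)
V*R = 6*(197180617/88386390) = 197180617/14731065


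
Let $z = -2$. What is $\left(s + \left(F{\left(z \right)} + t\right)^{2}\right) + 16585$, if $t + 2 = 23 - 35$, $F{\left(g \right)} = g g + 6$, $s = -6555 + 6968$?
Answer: $17014$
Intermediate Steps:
$s = 413$
$F{\left(g \right)} = 6 + g^{2}$ ($F{\left(g \right)} = g^{2} + 6 = 6 + g^{2}$)
$t = -14$ ($t = -2 + \left(23 - 35\right) = -2 - 12 = -14$)
$\left(s + \left(F{\left(z \right)} + t\right)^{2}\right) + 16585 = \left(413 + \left(\left(6 + \left(-2\right)^{2}\right) - 14\right)^{2}\right) + 16585 = \left(413 + \left(\left(6 + 4\right) - 14\right)^{2}\right) + 16585 = \left(413 + \left(10 - 14\right)^{2}\right) + 16585 = \left(413 + \left(-4\right)^{2}\right) + 16585 = \left(413 + 16\right) + 16585 = 429 + 16585 = 17014$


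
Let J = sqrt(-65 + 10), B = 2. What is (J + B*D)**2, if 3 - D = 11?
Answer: (16 - I*sqrt(55))**2 ≈ 201.0 - 237.32*I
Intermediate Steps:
D = -8 (D = 3 - 1*11 = 3 - 11 = -8)
J = I*sqrt(55) (J = sqrt(-55) = I*sqrt(55) ≈ 7.4162*I)
(J + B*D)**2 = (I*sqrt(55) + 2*(-8))**2 = (I*sqrt(55) - 16)**2 = (-16 + I*sqrt(55))**2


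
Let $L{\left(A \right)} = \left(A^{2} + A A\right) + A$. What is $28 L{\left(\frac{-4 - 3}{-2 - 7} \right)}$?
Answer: $\frac{4508}{81} \approx 55.654$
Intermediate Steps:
$L{\left(A \right)} = A + 2 A^{2}$ ($L{\left(A \right)} = \left(A^{2} + A^{2}\right) + A = 2 A^{2} + A = A + 2 A^{2}$)
$28 L{\left(\frac{-4 - 3}{-2 - 7} \right)} = 28 \frac{-4 - 3}{-2 - 7} \left(1 + 2 \frac{-4 - 3}{-2 - 7}\right) = 28 - \frac{7}{-9} \left(1 + 2 \left(- \frac{7}{-9}\right)\right) = 28 \left(-7\right) \left(- \frac{1}{9}\right) \left(1 + 2 \left(\left(-7\right) \left(- \frac{1}{9}\right)\right)\right) = 28 \frac{7 \left(1 + 2 \cdot \frac{7}{9}\right)}{9} = 28 \frac{7 \left(1 + \frac{14}{9}\right)}{9} = 28 \cdot \frac{7}{9} \cdot \frac{23}{9} = 28 \cdot \frac{161}{81} = \frac{4508}{81}$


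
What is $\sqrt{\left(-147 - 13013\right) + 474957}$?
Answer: $\sqrt{461797} \approx 679.56$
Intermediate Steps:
$\sqrt{\left(-147 - 13013\right) + 474957} = \sqrt{-13160 + 474957} = \sqrt{461797}$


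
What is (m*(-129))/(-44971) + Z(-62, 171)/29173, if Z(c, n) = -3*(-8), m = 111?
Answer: 418807491/1311938983 ≈ 0.31923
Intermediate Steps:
Z(c, n) = 24
(m*(-129))/(-44971) + Z(-62, 171)/29173 = (111*(-129))/(-44971) + 24/29173 = -14319*(-1/44971) + 24*(1/29173) = 14319/44971 + 24/29173 = 418807491/1311938983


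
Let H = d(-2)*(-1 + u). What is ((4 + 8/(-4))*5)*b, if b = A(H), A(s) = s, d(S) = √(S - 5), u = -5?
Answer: -60*I*√7 ≈ -158.75*I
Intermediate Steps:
d(S) = √(-5 + S)
H = -6*I*√7 (H = √(-5 - 2)*(-1 - 5) = √(-7)*(-6) = (I*√7)*(-6) = -6*I*√7 ≈ -15.875*I)
b = -6*I*√7 ≈ -15.875*I
((4 + 8/(-4))*5)*b = ((4 + 8/(-4))*5)*(-6*I*√7) = ((4 + 8*(-¼))*5)*(-6*I*√7) = ((4 - 2)*5)*(-6*I*√7) = (2*5)*(-6*I*√7) = 10*(-6*I*√7) = -60*I*√7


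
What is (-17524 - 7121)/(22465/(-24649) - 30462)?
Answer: 607474605/750880303 ≈ 0.80902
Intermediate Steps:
(-17524 - 7121)/(22465/(-24649) - 30462) = -24645/(22465*(-1/24649) - 30462) = -24645/(-22465/24649 - 30462) = -24645/(-750880303/24649) = -24645*(-24649/750880303) = 607474605/750880303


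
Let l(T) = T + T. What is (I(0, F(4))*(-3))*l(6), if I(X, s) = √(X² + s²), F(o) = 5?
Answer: -180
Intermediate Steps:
l(T) = 2*T
(I(0, F(4))*(-3))*l(6) = (√(0² + 5²)*(-3))*(2*6) = (√(0 + 25)*(-3))*12 = (√25*(-3))*12 = (5*(-3))*12 = -15*12 = -180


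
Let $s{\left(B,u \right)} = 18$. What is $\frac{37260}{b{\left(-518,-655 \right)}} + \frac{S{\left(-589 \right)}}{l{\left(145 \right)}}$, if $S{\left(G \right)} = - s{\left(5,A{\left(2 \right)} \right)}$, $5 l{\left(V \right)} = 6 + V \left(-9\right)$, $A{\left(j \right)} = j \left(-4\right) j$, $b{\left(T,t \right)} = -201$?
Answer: $- \frac{5375850}{29011} \approx -185.3$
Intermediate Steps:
$A{\left(j \right)} = - 4 j^{2}$ ($A{\left(j \right)} = - 4 j j = - 4 j^{2}$)
$l{\left(V \right)} = \frac{6}{5} - \frac{9 V}{5}$ ($l{\left(V \right)} = \frac{6 + V \left(-9\right)}{5} = \frac{6 - 9 V}{5} = \frac{6}{5} - \frac{9 V}{5}$)
$S{\left(G \right)} = -18$ ($S{\left(G \right)} = \left(-1\right) 18 = -18$)
$\frac{37260}{b{\left(-518,-655 \right)}} + \frac{S{\left(-589 \right)}}{l{\left(145 \right)}} = \frac{37260}{-201} - \frac{18}{\frac{6}{5} - 261} = 37260 \left(- \frac{1}{201}\right) - \frac{18}{\frac{6}{5} - 261} = - \frac{12420}{67} - \frac{18}{- \frac{1299}{5}} = - \frac{12420}{67} - - \frac{30}{433} = - \frac{12420}{67} + \frac{30}{433} = - \frac{5375850}{29011}$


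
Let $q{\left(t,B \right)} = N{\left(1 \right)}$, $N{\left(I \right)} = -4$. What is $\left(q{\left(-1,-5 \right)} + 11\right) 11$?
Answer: $77$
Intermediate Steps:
$q{\left(t,B \right)} = -4$
$\left(q{\left(-1,-5 \right)} + 11\right) 11 = \left(-4 + 11\right) 11 = 7 \cdot 11 = 77$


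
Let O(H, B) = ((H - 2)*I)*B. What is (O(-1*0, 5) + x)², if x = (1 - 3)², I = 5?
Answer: 2116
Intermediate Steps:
x = 4 (x = (-2)² = 4)
O(H, B) = B*(-10 + 5*H) (O(H, B) = ((H - 2)*5)*B = ((-2 + H)*5)*B = (-10 + 5*H)*B = B*(-10 + 5*H))
(O(-1*0, 5) + x)² = (5*5*(-2 - 1*0) + 4)² = (5*5*(-2 + 0) + 4)² = (5*5*(-2) + 4)² = (-50 + 4)² = (-46)² = 2116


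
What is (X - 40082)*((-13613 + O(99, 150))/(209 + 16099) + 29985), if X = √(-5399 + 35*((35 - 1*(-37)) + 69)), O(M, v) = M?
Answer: -4899842788253/4077 + 488981866*I*√29/4077 ≈ -1.2018e+9 + 6.4588e+5*I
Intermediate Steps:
X = 4*I*√29 (X = √(-5399 + 35*((35 + 37) + 69)) = √(-5399 + 35*(72 + 69)) = √(-5399 + 35*141) = √(-5399 + 4935) = √(-464) = 4*I*√29 ≈ 21.541*I)
(X - 40082)*((-13613 + O(99, 150))/(209 + 16099) + 29985) = (4*I*√29 - 40082)*((-13613 + 99)/(209 + 16099) + 29985) = (-40082 + 4*I*√29)*(-13514/16308 + 29985) = (-40082 + 4*I*√29)*(-13514*1/16308 + 29985) = (-40082 + 4*I*√29)*(-6757/8154 + 29985) = (-40082 + 4*I*√29)*(244490933/8154) = -4899842788253/4077 + 488981866*I*√29/4077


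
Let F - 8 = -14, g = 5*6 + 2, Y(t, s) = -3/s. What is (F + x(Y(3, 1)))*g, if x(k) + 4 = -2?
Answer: -384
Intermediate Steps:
g = 32 (g = 30 + 2 = 32)
x(k) = -6 (x(k) = -4 - 2 = -6)
F = -6 (F = 8 - 14 = -6)
(F + x(Y(3, 1)))*g = (-6 - 6)*32 = -12*32 = -384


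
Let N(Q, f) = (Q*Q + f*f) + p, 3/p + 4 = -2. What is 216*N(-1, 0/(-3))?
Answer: 108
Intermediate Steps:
p = -½ (p = 3/(-4 - 2) = 3/(-6) = 3*(-⅙) = -½ ≈ -0.50000)
N(Q, f) = -½ + Q² + f² (N(Q, f) = (Q*Q + f*f) - ½ = (Q² + f²) - ½ = -½ + Q² + f²)
216*N(-1, 0/(-3)) = 216*(-½ + (-1)² + (0/(-3))²) = 216*(-½ + 1 + (0*(-⅓))²) = 216*(-½ + 1 + 0²) = 216*(-½ + 1 + 0) = 216*(½) = 108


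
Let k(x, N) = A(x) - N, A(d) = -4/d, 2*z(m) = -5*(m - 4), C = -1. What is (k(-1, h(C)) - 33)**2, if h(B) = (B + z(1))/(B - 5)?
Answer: 112225/144 ≈ 779.34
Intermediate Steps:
z(m) = 10 - 5*m/2 (z(m) = (-5*(m - 4))/2 = (-5*(-4 + m))/2 = (20 - 5*m)/2 = 10 - 5*m/2)
h(B) = (15/2 + B)/(-5 + B) (h(B) = (B + (10 - 5/2*1))/(B - 5) = (B + (10 - 5/2))/(-5 + B) = (B + 15/2)/(-5 + B) = (15/2 + B)/(-5 + B))
k(x, N) = -N - 4/x (k(x, N) = -4/x - N = -N - 4/x)
(k(-1, h(C)) - 33)**2 = ((-(15/2 - 1)/(-5 - 1) - 4/(-1)) - 33)**2 = ((-13/((-6)*2) - 4*(-1)) - 33)**2 = ((-(-1)*13/(6*2) + 4) - 33)**2 = ((-1*(-13/12) + 4) - 33)**2 = ((13/12 + 4) - 33)**2 = (61/12 - 33)**2 = (-335/12)**2 = 112225/144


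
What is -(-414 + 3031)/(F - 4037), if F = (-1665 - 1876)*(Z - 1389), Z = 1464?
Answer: 2617/269612 ≈ 0.0097065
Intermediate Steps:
F = -265575 (F = (-1665 - 1876)*(1464 - 1389) = -3541*75 = -265575)
-(-414 + 3031)/(F - 4037) = -(-414 + 3031)/(-265575 - 4037) = -2617/(-269612) = -2617*(-1)/269612 = -1*(-2617/269612) = 2617/269612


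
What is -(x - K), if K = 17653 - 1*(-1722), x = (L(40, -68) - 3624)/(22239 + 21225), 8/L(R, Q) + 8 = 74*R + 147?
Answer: 326215701971/16836867 ≈ 19375.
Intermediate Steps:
L(R, Q) = 8/(139 + 74*R) (L(R, Q) = 8/(-8 + (74*R + 147)) = 8/(-8 + (147 + 74*R)) = 8/(139 + 74*R))
x = -1403846/16836867 (x = (8/(139 + 74*40) - 3624)/(22239 + 21225) = (8/(139 + 2960) - 3624)/43464 = (8/3099 - 3624)*(1/43464) = -11230768/3099*1/43464 = -1403846/16836867 ≈ -0.083379)
K = 19375 (K = 17653 + 1722 = 19375)
-(x - K) = -(-1403846/16836867 - 1*19375) = -(-1403846/16836867 - 19375) = -1*(-326215701971/16836867) = 326215701971/16836867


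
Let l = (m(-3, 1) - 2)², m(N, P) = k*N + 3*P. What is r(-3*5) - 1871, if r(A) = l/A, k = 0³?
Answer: -28066/15 ≈ -1871.1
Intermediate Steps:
k = 0
m(N, P) = 3*P (m(N, P) = 0*N + 3*P = 0 + 3*P = 3*P)
l = 1 (l = (3*1 - 2)² = (3 - 2)² = 1² = 1)
r(A) = 1/A
r(-3*5) - 1871 = 1/(-3*5) - 1871 = 1/(-15) - 1871 = -1/15 - 1871 = -28066/15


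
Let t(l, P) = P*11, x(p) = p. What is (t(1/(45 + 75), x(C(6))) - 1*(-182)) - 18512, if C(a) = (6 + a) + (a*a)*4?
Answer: -16614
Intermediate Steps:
C(a) = 6 + a + 4*a² (C(a) = (6 + a) + a²*4 = (6 + a) + 4*a² = 6 + a + 4*a²)
t(l, P) = 11*P
(t(1/(45 + 75), x(C(6))) - 1*(-182)) - 18512 = (11*(6 + 6 + 4*6²) - 1*(-182)) - 18512 = (11*(6 + 6 + 4*36) + 182) - 18512 = (11*(6 + 6 + 144) + 182) - 18512 = (11*156 + 182) - 18512 = (1716 + 182) - 18512 = 1898 - 18512 = -16614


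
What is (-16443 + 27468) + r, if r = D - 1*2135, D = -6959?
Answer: 1931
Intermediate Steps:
r = -9094 (r = -6959 - 1*2135 = -6959 - 2135 = -9094)
(-16443 + 27468) + r = (-16443 + 27468) - 9094 = 11025 - 9094 = 1931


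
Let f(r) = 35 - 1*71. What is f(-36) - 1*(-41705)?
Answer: 41669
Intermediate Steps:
f(r) = -36 (f(r) = 35 - 71 = -36)
f(-36) - 1*(-41705) = -36 - 1*(-41705) = -36 + 41705 = 41669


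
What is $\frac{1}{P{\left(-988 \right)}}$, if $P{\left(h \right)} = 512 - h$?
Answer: $\frac{1}{1500} \approx 0.00066667$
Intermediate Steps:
$\frac{1}{P{\left(-988 \right)}} = \frac{1}{512 - -988} = \frac{1}{512 + 988} = \frac{1}{1500}$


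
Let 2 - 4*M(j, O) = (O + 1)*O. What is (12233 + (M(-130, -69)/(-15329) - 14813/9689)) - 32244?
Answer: -5944606155231/297045362 ≈ -20012.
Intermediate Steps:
M(j, O) = ½ - O*(1 + O)/4 (M(j, O) = ½ - (O + 1)*O/4 = ½ - (1 + O)*O/4 = ½ - O*(1 + O)/4)
(12233 + (M(-130, -69)/(-15329) - 14813/9689)) - 32244 = (12233 + ((½ - ¼*(-69) - ¼*(-69)²)/(-15329) - 14813/9689)) - 32244 = (12233 + ((½ + 69/4 - ¼*4761)*(-1/15329) - 14813*1/9689)) - 32244 = (12233 + ((½ + 69/4 - 4761/4)*(-1/15329) - 14813/9689)) - 32244 = (12233 + (-2345/2*(-1/15329) - 14813/9689)) - 32244 = (12233 + (2345/30658 - 14813/9689)) - 32244 = (12233 - 431416249/297045362) - 32244 = 3633324497097/297045362 - 32244 = -5944606155231/297045362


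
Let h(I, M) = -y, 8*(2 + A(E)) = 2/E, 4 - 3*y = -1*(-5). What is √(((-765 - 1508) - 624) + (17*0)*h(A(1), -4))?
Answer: I*√2897 ≈ 53.824*I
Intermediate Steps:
y = -⅓ (y = 4/3 - (-1)*(-5)/3 = 4/3 - ⅓*5 = 4/3 - 5/3 = -⅓ ≈ -0.33333)
A(E) = -2 + 1/(4*E) (A(E) = -2 + (2/E)/8 = -2 + 1/(4*E))
h(I, M) = ⅓ (h(I, M) = -1*(-⅓) = ⅓)
√(((-765 - 1508) - 624) + (17*0)*h(A(1), -4)) = √(((-765 - 1508) - 624) + (17*0)*(⅓)) = √((-2273 - 624) + 0*(⅓)) = √(-2897 + 0) = √(-2897) = I*√2897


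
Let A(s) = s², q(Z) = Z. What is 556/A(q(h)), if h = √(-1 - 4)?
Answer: -556/5 ≈ -111.20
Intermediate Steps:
h = I*√5 (h = √(-5) = I*√5 ≈ 2.2361*I)
556/A(q(h)) = 556/((I*√5)²) = 556/(-5) = 556*(-⅕) = -556/5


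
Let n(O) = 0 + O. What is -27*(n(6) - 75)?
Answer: 1863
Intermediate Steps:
n(O) = O
-27*(n(6) - 75) = -27*(6 - 75) = -27*(-69) = 1863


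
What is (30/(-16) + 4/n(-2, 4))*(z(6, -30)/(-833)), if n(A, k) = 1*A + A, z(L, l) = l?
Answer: -345/3332 ≈ -0.10354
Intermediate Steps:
n(A, k) = 2*A (n(A, k) = A + A = 2*A)
(30/(-16) + 4/n(-2, 4))*(z(6, -30)/(-833)) = (30/(-16) + 4/((2*(-2))))*(-30/(-833)) = (30*(-1/16) + 4/(-4))*(-30*(-1/833)) = (-15/8 + 4*(-¼))*(30/833) = (-15/8 - 1)*(30/833) = -23/8*30/833 = -345/3332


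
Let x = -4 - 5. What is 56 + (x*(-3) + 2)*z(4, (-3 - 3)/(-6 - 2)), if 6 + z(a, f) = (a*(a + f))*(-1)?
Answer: -669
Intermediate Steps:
z(a, f) = -6 - a*(a + f) (z(a, f) = -6 + (a*(a + f))*(-1) = -6 - a*(a + f))
x = -9
56 + (x*(-3) + 2)*z(4, (-3 - 3)/(-6 - 2)) = 56 + (-9*(-3) + 2)*(-6 - 1*4² - 1*4*(-3 - 3)/(-6 - 2)) = 56 + (27 + 2)*(-6 - 1*16 - 1*4*(-6/(-8))) = 56 + 29*(-6 - 16 - 1*4*(-6*(-⅛))) = 56 + 29*(-6 - 16 - 1*4*¾) = 56 + 29*(-6 - 16 - 3) = 56 + 29*(-25) = 56 - 725 = -669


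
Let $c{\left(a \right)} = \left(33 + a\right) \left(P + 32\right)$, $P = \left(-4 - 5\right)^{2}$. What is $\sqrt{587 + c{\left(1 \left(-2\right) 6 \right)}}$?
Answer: $4 \sqrt{185} \approx 54.406$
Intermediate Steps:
$P = 81$ ($P = \left(-9\right)^{2} = 81$)
$c{\left(a \right)} = 3729 + 113 a$ ($c{\left(a \right)} = \left(33 + a\right) \left(81 + 32\right) = \left(33 + a\right) 113 = 3729 + 113 a$)
$\sqrt{587 + c{\left(1 \left(-2\right) 6 \right)}} = \sqrt{587 + \left(3729 + 113 \cdot 1 \left(-2\right) 6\right)} = \sqrt{587 + \left(3729 + 113 \left(\left(-2\right) 6\right)\right)} = \sqrt{587 + \left(3729 + 113 \left(-12\right)\right)} = \sqrt{587 + \left(3729 - 1356\right)} = \sqrt{587 + 2373} = \sqrt{2960} = 4 \sqrt{185}$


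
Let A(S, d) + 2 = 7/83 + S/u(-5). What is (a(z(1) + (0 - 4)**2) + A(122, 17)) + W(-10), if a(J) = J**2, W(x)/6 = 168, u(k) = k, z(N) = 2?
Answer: 541859/415 ≈ 1305.7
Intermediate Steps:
W(x) = 1008 (W(x) = 6*168 = 1008)
A(S, d) = -159/83 - S/5 (A(S, d) = -2 + (7/83 + S/(-5)) = -2 + (7*(1/83) + S*(-1/5)) = -2 + (7/83 - S/5) = -159/83 - S/5)
(a(z(1) + (0 - 4)**2) + A(122, 17)) + W(-10) = ((2 + (0 - 4)**2)**2 + (-159/83 - 1/5*122)) + 1008 = ((2 + (-4)**2)**2 + (-159/83 - 122/5)) + 1008 = ((2 + 16)**2 - 10921/415) + 1008 = (18**2 - 10921/415) + 1008 = (324 - 10921/415) + 1008 = 123539/415 + 1008 = 541859/415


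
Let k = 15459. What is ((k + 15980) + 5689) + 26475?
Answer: 63603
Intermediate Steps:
((k + 15980) + 5689) + 26475 = ((15459 + 15980) + 5689) + 26475 = (31439 + 5689) + 26475 = 37128 + 26475 = 63603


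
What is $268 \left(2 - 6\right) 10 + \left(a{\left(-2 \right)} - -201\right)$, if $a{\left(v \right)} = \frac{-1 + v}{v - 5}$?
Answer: $- \frac{73630}{7} \approx -10519.0$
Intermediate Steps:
$a{\left(v \right)} = \frac{-1 + v}{-5 + v}$
$268 \left(2 - 6\right) 10 + \left(a{\left(-2 \right)} - -201\right) = 268 \left(2 - 6\right) 10 + \left(\frac{-1 - 2}{-5 - 2} - -201\right) = 268 \left(\left(-4\right) 10\right) + \left(\frac{1}{-7} \left(-3\right) + 201\right) = 268 \left(-40\right) + \left(\left(- \frac{1}{7}\right) \left(-3\right) + 201\right) = -10720 + \left(\frac{3}{7} + 201\right) = -10720 + \frac{1410}{7} = - \frac{73630}{7}$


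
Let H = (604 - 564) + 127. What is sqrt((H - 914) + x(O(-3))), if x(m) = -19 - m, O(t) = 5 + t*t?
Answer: 2*I*sqrt(195) ≈ 27.928*I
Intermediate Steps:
O(t) = 5 + t**2
H = 167 (H = 40 + 127 = 167)
sqrt((H - 914) + x(O(-3))) = sqrt((167 - 914) + (-19 - (5 + (-3)**2))) = sqrt(-747 + (-19 - (5 + 9))) = sqrt(-747 + (-19 - 1*14)) = sqrt(-747 + (-19 - 14)) = sqrt(-747 - 33) = sqrt(-780) = 2*I*sqrt(195)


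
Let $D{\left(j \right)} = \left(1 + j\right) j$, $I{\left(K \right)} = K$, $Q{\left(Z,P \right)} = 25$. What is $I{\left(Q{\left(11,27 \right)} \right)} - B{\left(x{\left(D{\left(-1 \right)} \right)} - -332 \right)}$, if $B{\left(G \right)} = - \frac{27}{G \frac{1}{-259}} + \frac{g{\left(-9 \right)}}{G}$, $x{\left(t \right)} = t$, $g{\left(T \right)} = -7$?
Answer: $\frac{657}{166} \approx 3.9578$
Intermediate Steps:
$D{\left(j \right)} = j \left(1 + j\right)$
$B{\left(G \right)} = \frac{6986}{G}$ ($B{\left(G \right)} = - \frac{27}{G \frac{1}{-259}} - \frac{7}{G} = - \frac{27}{G \left(- \frac{1}{259}\right)} - \frac{7}{G} = - \frac{27}{\left(- \frac{1}{259}\right) G} - \frac{7}{G} = - 27 \left(- \frac{259}{G}\right) - \frac{7}{G} = \frac{6993}{G} - \frac{7}{G} = \frac{6986}{G}$)
$I{\left(Q{\left(11,27 \right)} \right)} - B{\left(x{\left(D{\left(-1 \right)} \right)} - -332 \right)} = 25 - \frac{6986}{- (1 - 1) - -332} = 25 - \frac{6986}{\left(-1\right) 0 + 332} = 25 - \frac{6986}{0 + 332} = 25 - \frac{6986}{332} = 25 - 6986 \cdot \frac{1}{332} = 25 - \frac{3493}{166} = \frac{657}{166}$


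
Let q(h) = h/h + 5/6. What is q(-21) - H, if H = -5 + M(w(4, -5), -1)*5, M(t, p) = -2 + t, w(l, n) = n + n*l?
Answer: 851/6 ≈ 141.83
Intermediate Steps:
q(h) = 11/6 (q(h) = 1 + 5*(⅙) = 1 + ⅚ = 11/6)
w(l, n) = n + l*n
H = -140 (H = -5 + (-2 - 5*(1 + 4))*5 = -5 + (-2 - 5*5)*5 = -5 + (-2 - 25)*5 = -5 - 27*5 = -5 - 135 = -140)
q(-21) - H = 11/6 - 1*(-140) = 11/6 + 140 = 851/6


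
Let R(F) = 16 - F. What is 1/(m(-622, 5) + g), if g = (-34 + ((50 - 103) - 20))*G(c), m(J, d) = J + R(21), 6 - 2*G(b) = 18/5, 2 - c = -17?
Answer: -5/3777 ≈ -0.0013238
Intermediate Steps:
c = 19 (c = 2 - 1*(-17) = 2 + 17 = 19)
G(b) = 6/5 (G(b) = 3 - 9/5 = 6/5)
m(J, d) = -5 + J (m(J, d) = J + (16 - 1*21) = J + (16 - 21) = J - 5 = -5 + J)
g = -642/5 (g = (-34 + ((50 - 103) - 20))*(6/5) = (-34 + (-53 - 20))*(6/5) = (-34 - 73)*(6/5) = -107*6/5 = -642/5 ≈ -128.40)
1/(m(-622, 5) + g) = 1/((-5 - 622) - 642/5) = 1/(-627 - 642/5) = 1/(-3777/5) = -5/3777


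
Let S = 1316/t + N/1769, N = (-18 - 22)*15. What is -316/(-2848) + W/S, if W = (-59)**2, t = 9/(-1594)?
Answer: 31712113199/330265096064 ≈ 0.096020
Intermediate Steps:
t = -9/1594 (t = 9*(-1/1594) = -9/1594 ≈ -0.0056462)
W = 3481
N = -600 (N = -40*15 = -600)
S = -3710843776/15921 (S = 1316/(-9/1594) - 600/1769 = 1316*(-1594/9) - 600*1/1769 = -2097704/9 - 600/1769 = -3710843776/15921 ≈ -2.3308e+5)
-316/(-2848) + W/S = -316/(-2848) + 3481/(-3710843776/15921) = -316*(-1/2848) + 3481*(-15921/3710843776) = 79/712 - 55421001/3710843776 = 31712113199/330265096064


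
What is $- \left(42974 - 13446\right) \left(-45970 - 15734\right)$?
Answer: $1821995712$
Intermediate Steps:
$- \left(42974 - 13446\right) \left(-45970 - 15734\right) = - 29528 \left(-61704\right) = \left(-1\right) \left(-1821995712\right) = 1821995712$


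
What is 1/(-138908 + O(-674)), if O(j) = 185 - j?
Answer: -1/138049 ≈ -7.2438e-6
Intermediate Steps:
1/(-138908 + O(-674)) = 1/(-138908 + (185 - 1*(-674))) = 1/(-138908 + (185 + 674)) = 1/(-138908 + 859) = 1/(-138049) = -1/138049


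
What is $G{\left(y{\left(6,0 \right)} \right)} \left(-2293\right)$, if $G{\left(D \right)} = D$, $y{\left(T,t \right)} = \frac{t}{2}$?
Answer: $0$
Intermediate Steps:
$y{\left(T,t \right)} = \frac{t}{2}$ ($y{\left(T,t \right)} = t \frac{1}{2} = \frac{t}{2}$)
$G{\left(y{\left(6,0 \right)} \right)} \left(-2293\right) = \frac{1}{2} \cdot 0 \left(-2293\right) = 0 \left(-2293\right) = 0$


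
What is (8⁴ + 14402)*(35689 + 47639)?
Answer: 1541401344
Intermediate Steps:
(8⁴ + 14402)*(35689 + 47639) = (4096 + 14402)*83328 = 18498*83328 = 1541401344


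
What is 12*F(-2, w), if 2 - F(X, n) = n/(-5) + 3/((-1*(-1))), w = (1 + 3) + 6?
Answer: 12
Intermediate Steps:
w = 10 (w = 4 + 6 = 10)
F(X, n) = -1 + n/5 (F(X, n) = 2 - (n/(-5) + 3/((-1*(-1)))) = 2 - (n*(-⅕) + 3/1) = 2 - (-n/5 + 3*1) = 2 - (-n/5 + 3) = 2 - (3 - n/5) = 2 + (-3 + n/5) = -1 + n/5)
12*F(-2, w) = 12*(-1 + (⅕)*10) = 12*(-1 + 2) = 12*1 = 12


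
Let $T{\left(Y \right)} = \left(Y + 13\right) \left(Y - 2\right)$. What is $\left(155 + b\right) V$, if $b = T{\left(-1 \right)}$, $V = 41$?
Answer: $4879$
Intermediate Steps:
$T{\left(Y \right)} = \left(-2 + Y\right) \left(13 + Y\right)$ ($T{\left(Y \right)} = \left(13 + Y\right) \left(-2 + Y\right) = \left(-2 + Y\right) \left(13 + Y\right)$)
$b = -36$ ($b = -26 + \left(-1\right)^{2} + 11 \left(-1\right) = -26 + 1 - 11 = -36$)
$\left(155 + b\right) V = \left(155 - 36\right) 41 = 119 \cdot 41 = 4879$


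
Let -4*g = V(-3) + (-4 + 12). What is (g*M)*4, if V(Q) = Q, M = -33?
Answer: 165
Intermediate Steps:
g = -5/4 (g = -(-3 + (-4 + 12))/4 = -(-3 + 8)/4 = -¼*5 = -5/4 ≈ -1.2500)
(g*M)*4 = -5/4*(-33)*4 = (165/4)*4 = 165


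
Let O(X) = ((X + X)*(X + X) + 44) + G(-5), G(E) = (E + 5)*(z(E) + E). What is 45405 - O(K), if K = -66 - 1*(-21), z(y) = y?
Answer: 37261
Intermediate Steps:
K = -45 (K = -66 + 21 = -45)
G(E) = 2*E*(5 + E) (G(E) = (E + 5)*(E + E) = (5 + E)*(2*E) = 2*E*(5 + E))
O(X) = 44 + 4*X² (O(X) = ((X + X)*(X + X) + 44) + 2*(-5)*(5 - 5) = ((2*X)*(2*X) + 44) + 2*(-5)*0 = (4*X² + 44) + 0 = (44 + 4*X²) + 0 = 44 + 4*X²)
45405 - O(K) = 45405 - (44 + 4*(-45)²) = 45405 - (44 + 4*2025) = 45405 - (44 + 8100) = 45405 - 1*8144 = 45405 - 8144 = 37261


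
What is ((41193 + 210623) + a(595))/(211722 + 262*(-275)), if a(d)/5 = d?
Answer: 254791/139672 ≈ 1.8242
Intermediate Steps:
a(d) = 5*d
((41193 + 210623) + a(595))/(211722 + 262*(-275)) = ((41193 + 210623) + 5*595)/(211722 + 262*(-275)) = (251816 + 2975)/(211722 - 72050) = 254791/139672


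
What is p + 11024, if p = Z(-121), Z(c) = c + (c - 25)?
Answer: 10757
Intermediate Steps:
Z(c) = -25 + 2*c (Z(c) = c + (-25 + c) = -25 + 2*c)
p = -267 (p = -25 + 2*(-121) = -25 - 242 = -267)
p + 11024 = -267 + 11024 = 10757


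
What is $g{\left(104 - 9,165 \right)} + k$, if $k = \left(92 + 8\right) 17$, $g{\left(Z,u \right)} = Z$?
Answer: $1795$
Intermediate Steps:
$k = 1700$ ($k = 100 \cdot 17 = 1700$)
$g{\left(104 - 9,165 \right)} + k = \left(104 - 9\right) + 1700 = 95 + 1700 = 1795$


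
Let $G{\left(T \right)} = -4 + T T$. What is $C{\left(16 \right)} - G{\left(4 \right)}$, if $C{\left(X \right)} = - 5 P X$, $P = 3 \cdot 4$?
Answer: $-972$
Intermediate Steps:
$P = 12$
$G{\left(T \right)} = -4 + T^{2}$
$C{\left(X \right)} = - 60 X$ ($C{\left(X \right)} = \left(-5\right) 12 X = - 60 X$)
$C{\left(16 \right)} - G{\left(4 \right)} = \left(-60\right) 16 - \left(-4 + 4^{2}\right) = -960 - \left(-4 + 16\right) = -960 - 12 = -972$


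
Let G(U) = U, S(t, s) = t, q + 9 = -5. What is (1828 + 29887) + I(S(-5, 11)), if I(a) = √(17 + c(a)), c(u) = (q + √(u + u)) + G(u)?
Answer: 31715 + √(-2 + I*√10) ≈ 31716.0 + 1.6944*I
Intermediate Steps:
q = -14 (q = -9 - 5 = -14)
c(u) = -14 + u + √2*√u (c(u) = (-14 + √(u + u)) + u = (-14 + √(2*u)) + u = (-14 + √2*√u) + u = -14 + u + √2*√u)
I(a) = √(3 + a + √2*√a) (I(a) = √(17 + (-14 + a + √2*√a)) = √(3 + a + √2*√a))
(1828 + 29887) + I(S(-5, 11)) = (1828 + 29887) + √(3 - 5 + √2*√(-5)) = 31715 + √(3 - 5 + √2*(I*√5)) = 31715 + √(3 - 5 + I*√10) = 31715 + √(-2 + I*√10)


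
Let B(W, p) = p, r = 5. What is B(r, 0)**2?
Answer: 0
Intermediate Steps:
B(r, 0)**2 = 0**2 = 0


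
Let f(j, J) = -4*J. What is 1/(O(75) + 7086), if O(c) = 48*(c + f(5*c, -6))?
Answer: 1/11838 ≈ 8.4474e-5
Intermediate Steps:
O(c) = 1152 + 48*c (O(c) = 48*(c - 4*(-6)) = 48*(c + 24) = 48*(24 + c) = 1152 + 48*c)
1/(O(75) + 7086) = 1/((1152 + 48*75) + 7086) = 1/((1152 + 3600) + 7086) = 1/(4752 + 7086) = 1/11838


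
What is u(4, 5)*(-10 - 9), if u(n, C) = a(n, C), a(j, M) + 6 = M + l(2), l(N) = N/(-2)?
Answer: 38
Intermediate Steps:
l(N) = -N/2 (l(N) = N*(-½) = -N/2)
a(j, M) = -7 + M (a(j, M) = -6 + (M - ½*2) = -6 + (M - 1) = -6 + (-1 + M) = -7 + M)
u(n, C) = -7 + C
u(4, 5)*(-10 - 9) = (-7 + 5)*(-10 - 9) = -2*(-19) = 38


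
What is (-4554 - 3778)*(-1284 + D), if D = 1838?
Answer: -4615928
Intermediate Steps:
(-4554 - 3778)*(-1284 + D) = (-4554 - 3778)*(-1284 + 1838) = -8332*554 = -4615928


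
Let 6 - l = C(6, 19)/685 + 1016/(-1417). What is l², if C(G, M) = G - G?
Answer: 90592324/2007889 ≈ 45.118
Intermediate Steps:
C(G, M) = 0
l = 9518/1417 (l = 6 - (0/685 + 1016/(-1417)) = 6 - (0*(1/685) + 1016*(-1/1417)) = 6 - (0 - 1016/1417) = 6 - 1*(-1016/1417) = 6 + 1016/1417 = 9518/1417 ≈ 6.7170)
l² = (9518/1417)² = 90592324/2007889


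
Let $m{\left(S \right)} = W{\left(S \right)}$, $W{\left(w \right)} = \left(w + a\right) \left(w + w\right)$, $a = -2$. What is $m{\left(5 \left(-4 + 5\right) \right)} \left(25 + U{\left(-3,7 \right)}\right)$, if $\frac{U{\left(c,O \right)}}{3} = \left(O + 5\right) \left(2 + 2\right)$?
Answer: $5070$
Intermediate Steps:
$W{\left(w \right)} = 2 w \left(-2 + w\right)$ ($W{\left(w \right)} = \left(w - 2\right) \left(w + w\right) = \left(-2 + w\right) 2 w = 2 w \left(-2 + w\right)$)
$m{\left(S \right)} = 2 S \left(-2 + S\right)$
$U{\left(c,O \right)} = 60 + 12 O$ ($U{\left(c,O \right)} = 3 \left(O + 5\right) \left(2 + 2\right) = 3 \left(5 + O\right) 4 = 3 \left(20 + 4 O\right) = 60 + 12 O$)
$m{\left(5 \left(-4 + 5\right) \right)} \left(25 + U{\left(-3,7 \right)}\right) = 2 \cdot 5 \left(-4 + 5\right) \left(-2 + 5 \left(-4 + 5\right)\right) \left(25 + \left(60 + 12 \cdot 7\right)\right) = 2 \cdot 5 \cdot 1 \left(-2 + 5 \cdot 1\right) \left(25 + \left(60 + 84\right)\right) = 2 \cdot 5 \left(-2 + 5\right) \left(25 + 144\right) = 2 \cdot 5 \cdot 3 \cdot 169 = 30 \cdot 169 = 5070$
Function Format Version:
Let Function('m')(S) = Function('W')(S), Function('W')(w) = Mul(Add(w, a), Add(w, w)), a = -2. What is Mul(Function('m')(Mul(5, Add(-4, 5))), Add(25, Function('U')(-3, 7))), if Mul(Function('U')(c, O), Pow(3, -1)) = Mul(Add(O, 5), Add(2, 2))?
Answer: 5070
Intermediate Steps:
Function('W')(w) = Mul(2, w, Add(-2, w)) (Function('W')(w) = Mul(Add(w, -2), Add(w, w)) = Mul(Add(-2, w), Mul(2, w)) = Mul(2, w, Add(-2, w)))
Function('m')(S) = Mul(2, S, Add(-2, S))
Function('U')(c, O) = Add(60, Mul(12, O)) (Function('U')(c, O) = Mul(3, Mul(Add(O, 5), Add(2, 2))) = Mul(3, Mul(Add(5, O), 4)) = Mul(3, Add(20, Mul(4, O))) = Add(60, Mul(12, O)))
Mul(Function('m')(Mul(5, Add(-4, 5))), Add(25, Function('U')(-3, 7))) = Mul(Mul(2, Mul(5, Add(-4, 5)), Add(-2, Mul(5, Add(-4, 5)))), Add(25, Add(60, Mul(12, 7)))) = Mul(Mul(2, Mul(5, 1), Add(-2, Mul(5, 1))), Add(25, Add(60, 84))) = Mul(Mul(2, 5, Add(-2, 5)), Add(25, 144)) = Mul(Mul(2, 5, 3), 169) = Mul(30, 169) = 5070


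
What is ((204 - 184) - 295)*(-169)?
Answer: 46475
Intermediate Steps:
((204 - 184) - 295)*(-169) = (20 - 295)*(-169) = -275*(-169) = 46475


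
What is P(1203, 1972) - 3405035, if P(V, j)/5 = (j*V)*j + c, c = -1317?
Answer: 23387624140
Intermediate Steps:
P(V, j) = -6585 + 5*V*j² (P(V, j) = 5*((j*V)*j - 1317) = 5*((V*j)*j - 1317) = 5*(V*j² - 1317) = 5*(-1317 + V*j²) = -6585 + 5*V*j²)
P(1203, 1972) - 3405035 = (-6585 + 5*1203*1972²) - 3405035 = (-6585 + 5*1203*3888784) - 3405035 = (-6585 + 23391035760) - 3405035 = 23391029175 - 3405035 = 23387624140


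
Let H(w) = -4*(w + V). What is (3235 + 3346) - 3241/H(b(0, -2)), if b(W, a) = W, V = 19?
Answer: 503397/76 ≈ 6623.6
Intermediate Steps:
H(w) = -76 - 4*w (H(w) = -4*(w + 19) = -4*(19 + w) = -76 - 4*w)
(3235 + 3346) - 3241/H(b(0, -2)) = (3235 + 3346) - 3241/(-76 - 4*0) = 6581 - 3241/(-76 + 0) = 6581 - 3241/(-76) = 6581 - 3241*(-1/76) = 6581 + 3241/76 = 503397/76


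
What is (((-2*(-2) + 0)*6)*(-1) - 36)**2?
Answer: 3600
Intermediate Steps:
(((-2*(-2) + 0)*6)*(-1) - 36)**2 = (((4 + 0)*6)*(-1) - 36)**2 = ((4*6)*(-1) - 36)**2 = (24*(-1) - 36)**2 = (-24 - 36)**2 = (-60)**2 = 3600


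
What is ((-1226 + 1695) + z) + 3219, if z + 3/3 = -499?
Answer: 3188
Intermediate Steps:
z = -500 (z = -1 - 499 = -500)
((-1226 + 1695) + z) + 3219 = ((-1226 + 1695) - 500) + 3219 = (469 - 500) + 3219 = -31 + 3219 = 3188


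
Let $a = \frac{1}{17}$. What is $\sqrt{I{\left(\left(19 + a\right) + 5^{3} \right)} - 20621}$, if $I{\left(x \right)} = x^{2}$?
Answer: $\frac{2 \sqrt{9533}}{17} \approx 11.487$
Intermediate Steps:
$a = \frac{1}{17} \approx 0.058824$
$\sqrt{I{\left(\left(19 + a\right) + 5^{3} \right)} - 20621} = \sqrt{\left(\left(19 + \frac{1}{17}\right) + 5^{3}\right)^{2} - 20621} = \sqrt{\left(\frac{324}{17} + 125\right)^{2} - 20621} = \sqrt{\left(\frac{2449}{17}\right)^{2} - 20621} = \sqrt{\frac{5997601}{289} - 20621} = \sqrt{\frac{38132}{289}} = \frac{2 \sqrt{9533}}{17}$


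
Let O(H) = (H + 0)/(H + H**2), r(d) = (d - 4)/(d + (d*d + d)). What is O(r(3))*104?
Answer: 780/7 ≈ 111.43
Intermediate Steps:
r(d) = (-4 + d)/(d**2 + 2*d) (r(d) = (-4 + d)/(d + (d**2 + d)) = (-4 + d)/(d + (d + d**2)) = (-4 + d)/(d**2 + 2*d))
O(H) = H/(H + H**2)
O(r(3))*104 = 104/(1 + (-4 + 3)/(3*(2 + 3))) = 104/(1 + (1/3)*(-1)/5) = 104/(1 + (1/3)*(1/5)*(-1)) = 104/(1 - 1/15) = 104/(14/15) = (15/14)*104 = 780/7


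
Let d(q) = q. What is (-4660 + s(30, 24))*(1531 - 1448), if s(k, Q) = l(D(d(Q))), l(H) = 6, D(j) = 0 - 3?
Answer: -386282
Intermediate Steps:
D(j) = -3
s(k, Q) = 6
(-4660 + s(30, 24))*(1531 - 1448) = (-4660 + 6)*(1531 - 1448) = -4654*83 = -386282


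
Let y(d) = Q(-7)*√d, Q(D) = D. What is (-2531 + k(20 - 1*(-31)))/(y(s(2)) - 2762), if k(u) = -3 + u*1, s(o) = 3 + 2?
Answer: 6858046/7628399 - 17381*√5/7628399 ≈ 0.89392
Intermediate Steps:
s(o) = 5
k(u) = -3 + u
y(d) = -7*√d
(-2531 + k(20 - 1*(-31)))/(y(s(2)) - 2762) = (-2531 + (-3 + (20 - 1*(-31))))/(-7*√5 - 2762) = (-2531 + (-3 + (20 + 31)))/(-2762 - 7*√5) = (-2531 + (-3 + 51))/(-2762 - 7*√5) = (-2531 + 48)/(-2762 - 7*√5) = -2483/(-2762 - 7*√5)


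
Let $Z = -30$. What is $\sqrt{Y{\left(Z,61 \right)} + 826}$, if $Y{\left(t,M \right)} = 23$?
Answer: $\sqrt{849} \approx 29.138$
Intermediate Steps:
$\sqrt{Y{\left(Z,61 \right)} + 826} = \sqrt{23 + 826} = \sqrt{849}$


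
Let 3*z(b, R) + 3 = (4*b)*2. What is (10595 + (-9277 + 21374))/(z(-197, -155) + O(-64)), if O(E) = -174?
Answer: -68076/2101 ≈ -32.402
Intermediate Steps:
z(b, R) = -1 + 8*b/3 (z(b, R) = -1 + ((4*b)*2)/3 = -1 + (8*b)/3 = -1 + 8*b/3)
(10595 + (-9277 + 21374))/(z(-197, -155) + O(-64)) = (10595 + (-9277 + 21374))/((-1 + (8/3)*(-197)) - 174) = (10595 + 12097)/((-1 - 1576/3) - 174) = 22692/(-1579/3 - 174) = 22692/(-2101/3) = 22692*(-3/2101) = -68076/2101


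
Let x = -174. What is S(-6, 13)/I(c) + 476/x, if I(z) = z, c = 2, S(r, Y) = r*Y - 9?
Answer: -8045/174 ≈ -46.236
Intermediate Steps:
S(r, Y) = -9 + Y*r (S(r, Y) = Y*r - 9 = -9 + Y*r)
S(-6, 13)/I(c) + 476/x = (-9 + 13*(-6))/2 + 476/(-174) = (-9 - 78)*(½) + 476*(-1/174) = -87*½ - 238/87 = -87/2 - 238/87 = -8045/174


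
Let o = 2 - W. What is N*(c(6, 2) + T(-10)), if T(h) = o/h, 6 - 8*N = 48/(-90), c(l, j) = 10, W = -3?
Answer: 931/120 ≈ 7.7583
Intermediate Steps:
N = 49/60 (N = ¾ - 6/(-90) = ¾ - 6*(-1)/90 = ¾ - ⅛*(-8/15) = ¾ + 1/15 = 49/60 ≈ 0.81667)
o = 5 (o = 2 - 1*(-3) = 2 + 3 = 5)
T(h) = 5/h
N*(c(6, 2) + T(-10)) = 49*(10 + 5/(-10))/60 = 49*(10 + 5*(-⅒))/60 = 49*(10 - ½)/60 = (49/60)*(19/2) = 931/120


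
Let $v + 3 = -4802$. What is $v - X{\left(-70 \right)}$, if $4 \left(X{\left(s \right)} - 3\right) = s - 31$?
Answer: $- \frac{19131}{4} \approx -4782.8$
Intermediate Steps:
$v = -4805$ ($v = -3 - 4802 = -4805$)
$X{\left(s \right)} = - \frac{19}{4} + \frac{s}{4}$ ($X{\left(s \right)} = 3 + \frac{s - 31}{4} = 3 + \frac{-31 + s}{4} = 3 + \left(- \frac{31}{4} + \frac{s}{4}\right) = - \frac{19}{4} + \frac{s}{4}$)
$v - X{\left(-70 \right)} = -4805 - \left(- \frac{19}{4} + \frac{1}{4} \left(-70\right)\right) = -4805 - \left(- \frac{19}{4} - \frac{35}{2}\right) = -4805 - - \frac{89}{4} = -4805 + \frac{89}{4} = - \frac{19131}{4}$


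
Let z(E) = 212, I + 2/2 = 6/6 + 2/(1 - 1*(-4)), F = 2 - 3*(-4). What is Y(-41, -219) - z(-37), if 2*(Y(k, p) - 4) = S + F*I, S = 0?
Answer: -1026/5 ≈ -205.20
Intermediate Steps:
F = 14 (F = 2 + 12 = 14)
I = ⅖ (I = -1 + (6/6 + 2/(1 - 1*(-4))) = -1 + (6*(⅙) + 2/(1 + 4)) = -1 + (1 + 2/5) = -1 + (1 + 2*(⅕)) = -1 + (1 + ⅖) = -1 + 7/5 = ⅖ ≈ 0.40000)
Y(k, p) = 34/5 (Y(k, p) = 4 + (0 + 14*(⅖))/2 = 4 + (0 + 28/5)/2 = 4 + (½)*(28/5) = 4 + 14/5 = 34/5)
Y(-41, -219) - z(-37) = 34/5 - 1*212 = 34/5 - 212 = -1026/5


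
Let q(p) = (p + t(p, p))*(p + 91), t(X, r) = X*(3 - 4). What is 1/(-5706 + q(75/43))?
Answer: -1/5706 ≈ -0.00017525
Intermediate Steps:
t(X, r) = -X (t(X, r) = X*(-1) = -X)
q(p) = 0 (q(p) = (p - p)*(p + 91) = 0*(91 + p) = 0)
1/(-5706 + q(75/43)) = 1/(-5706 + 0) = 1/(-5706) = -1/5706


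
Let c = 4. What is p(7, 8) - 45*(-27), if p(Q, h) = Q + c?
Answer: 1226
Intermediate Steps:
p(Q, h) = 4 + Q (p(Q, h) = Q + 4 = 4 + Q)
p(7, 8) - 45*(-27) = (4 + 7) - 45*(-27) = 11 + 1215 = 1226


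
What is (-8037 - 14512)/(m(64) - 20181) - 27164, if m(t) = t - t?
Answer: -548174135/20181 ≈ -27163.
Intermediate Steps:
m(t) = 0
(-8037 - 14512)/(m(64) - 20181) - 27164 = (-8037 - 14512)/(0 - 20181) - 27164 = -22549/(-20181) - 27164 = -22549*(-1/20181) - 27164 = 22549/20181 - 27164 = -548174135/20181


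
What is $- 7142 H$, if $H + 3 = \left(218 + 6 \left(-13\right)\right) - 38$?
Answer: $-707058$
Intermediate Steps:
$H = 99$ ($H = -3 + \left(\left(218 + 6 \left(-13\right)\right) - 38\right) = -3 + \left(\left(218 - 78\right) - 38\right) = -3 + \left(140 - 38\right) = -3 + 102 = 99$)
$- 7142 H = \left(-7142\right) 99 = -707058$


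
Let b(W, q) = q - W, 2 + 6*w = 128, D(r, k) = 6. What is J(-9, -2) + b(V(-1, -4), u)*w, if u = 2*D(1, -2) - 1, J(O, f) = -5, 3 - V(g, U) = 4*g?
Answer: 79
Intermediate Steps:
w = 21 (w = -1/3 + (1/6)*128 = -1/3 + 64/3 = 21)
V(g, U) = 3 - 4*g
u = 11 (u = 2*6 - 1 = 12 - 1 = 11)
J(-9, -2) + b(V(-1, -4), u)*w = -5 + (11 - (3 - 4*(-1)))*21 = -5 + (11 - (3 + 4))*21 = -5 + (11 - 1*7)*21 = -5 + (11 - 7)*21 = -5 + 4*21 = -5 + 84 = 79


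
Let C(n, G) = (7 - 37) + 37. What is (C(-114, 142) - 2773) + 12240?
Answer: 9474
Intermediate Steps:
C(n, G) = 7 (C(n, G) = -30 + 37 = 7)
(C(-114, 142) - 2773) + 12240 = (7 - 2773) + 12240 = -2766 + 12240 = 9474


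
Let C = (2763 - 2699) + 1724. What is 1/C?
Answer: 1/1788 ≈ 0.00055928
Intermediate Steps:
C = 1788 (C = 64 + 1724 = 1788)
1/C = 1/1788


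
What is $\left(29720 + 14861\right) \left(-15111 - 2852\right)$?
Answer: $-800808503$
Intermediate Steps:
$\left(29720 + 14861\right) \left(-15111 - 2852\right) = 44581 \left(-17963\right) = -800808503$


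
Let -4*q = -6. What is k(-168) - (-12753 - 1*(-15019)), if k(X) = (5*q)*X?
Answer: -3526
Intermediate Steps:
q = 3/2 (q = -¼*(-6) = 3/2 ≈ 1.5000)
k(X) = 15*X/2 (k(X) = (5*(3/2))*X = 15*X/2)
k(-168) - (-12753 - 1*(-15019)) = (15/2)*(-168) - (-12753 - 1*(-15019)) = -1260 - (-12753 + 15019) = -1260 - 1*2266 = -1260 - 2266 = -3526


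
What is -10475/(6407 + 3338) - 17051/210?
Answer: -33672349/409290 ≈ -82.270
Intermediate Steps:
-10475/(6407 + 3338) - 17051/210 = -10475/9745 - 17051*1/210 = -10475*1/9745 - 17051/210 = -2095/1949 - 17051/210 = -33672349/409290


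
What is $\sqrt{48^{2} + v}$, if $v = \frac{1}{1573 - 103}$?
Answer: $\frac{\sqrt{101606430}}{210} \approx 48.0$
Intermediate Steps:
$v = \frac{1}{1470} \approx 0.00068027$
$\sqrt{48^{2} + v} = \sqrt{48^{2} + \frac{1}{1470}} = \sqrt{2304 + \frac{1}{1470}} = \sqrt{\frac{3386881}{1470}} = \frac{\sqrt{101606430}}{210}$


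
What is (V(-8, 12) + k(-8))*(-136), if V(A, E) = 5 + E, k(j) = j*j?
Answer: -11016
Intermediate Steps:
k(j) = j**2
(V(-8, 12) + k(-8))*(-136) = ((5 + 12) + (-8)**2)*(-136) = (17 + 64)*(-136) = 81*(-136) = -11016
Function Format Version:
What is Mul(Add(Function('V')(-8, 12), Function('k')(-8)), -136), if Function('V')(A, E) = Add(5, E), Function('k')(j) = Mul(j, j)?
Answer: -11016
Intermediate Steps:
Function('k')(j) = Pow(j, 2)
Mul(Add(Function('V')(-8, 12), Function('k')(-8)), -136) = Mul(Add(Add(5, 12), Pow(-8, 2)), -136) = Mul(Add(17, 64), -136) = Mul(81, -136) = -11016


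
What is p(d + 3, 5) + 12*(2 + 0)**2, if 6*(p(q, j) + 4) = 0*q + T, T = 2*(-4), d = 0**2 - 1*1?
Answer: 128/3 ≈ 42.667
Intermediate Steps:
d = -1 (d = 0 - 1 = -1)
T = -8
p(q, j) = -16/3 (p(q, j) = -4 + (0*q - 8)/6 = -4 + (0 - 8)/6 = -4 + (1/6)*(-8) = -4 - 4/3 = -16/3)
p(d + 3, 5) + 12*(2 + 0)**2 = -16/3 + 12*(2 + 0)**2 = -16/3 + 12*2**2 = -16/3 + 12*4 = -16/3 + 48 = 128/3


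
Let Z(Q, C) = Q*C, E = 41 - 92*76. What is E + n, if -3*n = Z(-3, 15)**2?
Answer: -7626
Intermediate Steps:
E = -6951 (E = 41 - 6992 = -6951)
Z(Q, C) = C*Q
n = -675 (n = -(15*(-3))**2/3 = -1/3*(-45)**2 = -1/3*2025 = -675)
E + n = -6951 - 675 = -7626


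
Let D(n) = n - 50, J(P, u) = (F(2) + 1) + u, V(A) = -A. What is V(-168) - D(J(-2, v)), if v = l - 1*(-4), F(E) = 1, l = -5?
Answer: 217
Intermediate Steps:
v = -1 (v = -5 - 1*(-4) = -5 + 4 = -1)
J(P, u) = 2 + u (J(P, u) = (1 + 1) + u = 2 + u)
D(n) = -50 + n
V(-168) - D(J(-2, v)) = -1*(-168) - (-50 + (2 - 1)) = 168 - (-50 + 1) = 168 - 1*(-49) = 168 + 49 = 217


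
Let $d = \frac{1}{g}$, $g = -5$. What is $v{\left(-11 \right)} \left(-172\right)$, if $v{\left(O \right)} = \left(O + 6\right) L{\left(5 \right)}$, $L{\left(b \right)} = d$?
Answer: $-172$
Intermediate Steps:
$d = - \frac{1}{5}$ ($d = \frac{1}{-5} = - \frac{1}{5} \approx -0.2$)
$L{\left(b \right)} = - \frac{1}{5}$
$v{\left(O \right)} = - \frac{6}{5} - \frac{O}{5}$ ($v{\left(O \right)} = \left(O + 6\right) \left(- \frac{1}{5}\right) = \left(6 + O\right) \left(- \frac{1}{5}\right) = - \frac{6}{5} - \frac{O}{5}$)
$v{\left(-11 \right)} \left(-172\right) = \left(- \frac{6}{5} - - \frac{11}{5}\right) \left(-172\right) = \left(- \frac{6}{5} + \frac{11}{5}\right) \left(-172\right) = 1 \left(-172\right) = -172$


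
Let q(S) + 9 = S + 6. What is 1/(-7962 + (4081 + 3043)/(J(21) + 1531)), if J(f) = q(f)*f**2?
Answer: -9469/75385054 ≈ -0.00012561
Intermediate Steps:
q(S) = -3 + S (q(S) = -9 + (S + 6) = -9 + (6 + S) = -3 + S)
J(f) = f**2*(-3 + f) (J(f) = (-3 + f)*f**2 = f**2*(-3 + f))
1/(-7962 + (4081 + 3043)/(J(21) + 1531)) = 1/(-7962 + (4081 + 3043)/(21**2*(-3 + 21) + 1531)) = 1/(-7962 + 7124/(441*18 + 1531)) = 1/(-7962 + 7124/(7938 + 1531)) = 1/(-7962 + 7124/9469) = 1/(-75385054/9469) = -9469/75385054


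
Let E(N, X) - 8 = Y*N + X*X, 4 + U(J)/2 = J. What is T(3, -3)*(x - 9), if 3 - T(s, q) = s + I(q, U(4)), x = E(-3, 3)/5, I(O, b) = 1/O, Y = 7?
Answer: -49/15 ≈ -3.2667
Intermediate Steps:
U(J) = -8 + 2*J
E(N, X) = 8 + X**2 + 7*N (E(N, X) = 8 + (7*N + X*X) = 8 + (7*N + X**2) = 8 + (X**2 + 7*N) = 8 + X**2 + 7*N)
x = -4/5 (x = (8 + 3**2 + 7*(-3))/5 = (8 + 9 - 21)*(1/5) = -4*1/5 = -4/5 ≈ -0.80000)
T(s, q) = 3 - s - 1/q (T(s, q) = 3 - (s + 1/q) = 3 + (-s - 1/q) = 3 - s - 1/q)
T(3, -3)*(x - 9) = (3 - 1*3 - 1/(-3))*(-4/5 - 9) = (3 - 3 - 1*(-1/3))*(-49/5) = (3 - 3 + 1/3)*(-49/5) = (1/3)*(-49/5) = -49/15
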